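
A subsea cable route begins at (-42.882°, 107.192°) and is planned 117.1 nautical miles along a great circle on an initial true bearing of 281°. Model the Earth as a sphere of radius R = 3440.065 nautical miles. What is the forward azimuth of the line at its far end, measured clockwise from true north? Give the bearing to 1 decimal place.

final bearing 282.8°

The arc subtends δ = 117.1/3440.065 = 0.034040 rad at the centre.
Start latitude φ₁ = -0.748432 rad; initial bearing θ = 4.904375 rad.
Destination latitude: φ₂ = arcsin( sin φ₁ cos δ + cos φ₁ sin δ cos θ ) = arcsin(-0.675338) = -42.480°.
For the longitude increment, Δλ = atan2( sin θ sin δ cos φ₁, cos δ − sin φ₁ sin φ₂ ) = atan2(-0.024480, 0.539859) = -2.596°.
Hence λ₂ = 107.192° + -2.596° = 104.596°.
The forward bearing on arrival equals the back-azimuth from the destination plus 180°.
Back-azimuth from P₂ (-42.5°, 104.6°) to P₁ (-42.9°, 107.2°), with Δλ' = λ₁ − λ₂ = 2.6°: atan2( sin Δλ' cos φ₁ , cos φ₂ sin φ₁ − sin φ₂ cos φ₁ cos Δλ' ) = 102.8°.
Final bearing = (102.8° + 180°) mod 360° = 282.8°.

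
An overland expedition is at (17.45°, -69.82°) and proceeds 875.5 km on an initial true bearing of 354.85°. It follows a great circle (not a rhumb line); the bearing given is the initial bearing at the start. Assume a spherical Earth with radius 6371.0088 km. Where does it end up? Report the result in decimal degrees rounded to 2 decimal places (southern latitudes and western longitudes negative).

latitude 25.29°, longitude -70.60°

Angular distance δ = d/R = 875.5 / 6371.0088 = 0.137419 rad.
Converting: φ₁ = 0.304560 rad, θ = 6.193301 rad.
Destination latitude: φ₂ = arcsin( sin φ₁ cos δ + cos φ₁ sin δ cos θ ) = arcsin(0.427202) = 25.29°.
For the longitude increment, Δλ = atan2( sin θ sin δ cos φ₁, cos δ − sin φ₁ sin φ₂ ) = atan2(-0.011731, 0.862466) = -0.78°.
λ₂ = -69.82° + -0.78° = -70.60°.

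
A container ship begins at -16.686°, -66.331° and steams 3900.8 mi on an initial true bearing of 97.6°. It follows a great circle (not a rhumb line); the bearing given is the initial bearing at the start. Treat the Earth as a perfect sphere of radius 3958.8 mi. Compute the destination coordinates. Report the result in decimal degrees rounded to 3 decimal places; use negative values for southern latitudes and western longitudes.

Angular distance δ = d/R = 3900.8 / 3958.8 = 0.985349 rad.
Converting: φ₁ = -0.291226 rad, θ = 1.703441 rad.
Destination latitude: φ₂ = arcsin( sin φ₁ cos δ + cos φ₁ sin δ cos θ ) = arcsin(-0.264248) = -15.322°.
Δλ = atan2( sin θ sin δ cos φ₁ , cos δ − sin φ₁ sin φ₂ ) = atan2(0.791357, 0.476700) = 1.028627 rad = 58.936°.
λ₂ = -66.331° + 58.936° = -7.395°.

latitude -15.322°, longitude -7.395°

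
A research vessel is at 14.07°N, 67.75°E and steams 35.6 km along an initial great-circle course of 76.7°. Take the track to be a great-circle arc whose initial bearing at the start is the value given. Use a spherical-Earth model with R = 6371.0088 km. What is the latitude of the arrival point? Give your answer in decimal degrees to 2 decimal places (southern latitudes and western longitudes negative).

latitude 14.14°

Angular distance δ = d/R = 35.6 / 6371.0088 = 0.005588 rad.
With φ₁ = 14.07° = 0.245568 rad and θ = 76.7° = 1.338668 rad:
Destination latitude: φ₂ = arcsin( sin φ₁ cos δ + cos φ₁ sin δ cos θ ) = arcsin(0.244350) = 14.14°.
For the longitude increment, Δλ = atan2( sin θ sin δ cos φ₁, cos δ − sin φ₁ sin φ₂ ) = atan2(0.005275, 0.940581) = 0.32°.
λ₂ = λ₁ + Δλ = 68.07°.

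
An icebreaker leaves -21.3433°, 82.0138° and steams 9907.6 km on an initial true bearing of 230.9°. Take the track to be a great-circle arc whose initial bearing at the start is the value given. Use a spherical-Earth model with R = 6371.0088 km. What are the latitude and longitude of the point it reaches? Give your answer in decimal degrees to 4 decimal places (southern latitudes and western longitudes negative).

δ = 9907.6/6371.0088 = 1.555107 rad (89.1011°).
With φ₁ = -21.3433° = -0.372511 rad and θ = 230.9° = 4.029965 rad:
sin φ₂ = sin φ₁ cos δ + cos φ₁ sin δ cos θ = (-0.363955)(0.015689) + (0.931416)(0.999877)(-0.630676) = -0.593060
φ₂ = asin(-0.593060) = -0.634853 rad = -36.3744°.
Then Δλ = atan2(-0.722733, -0.200158) = -1.840971 rad, from sin θ sin δ cos φ₁ over cos δ − sin φ₁ sin φ₂.
λ₂ = 82.0138° + -105.4799° = -23.4661°.

latitude -36.3744°, longitude -23.4661°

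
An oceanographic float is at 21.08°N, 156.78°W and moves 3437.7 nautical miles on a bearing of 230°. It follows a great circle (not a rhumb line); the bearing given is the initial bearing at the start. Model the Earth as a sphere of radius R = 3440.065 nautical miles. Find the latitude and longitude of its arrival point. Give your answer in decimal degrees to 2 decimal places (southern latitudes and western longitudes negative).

latitude -18.05°, longitude 160.56°

Angular distance δ = d/R = 3437.7 / 3440.065 = 0.999313 rad.
Start latitude φ₁ = 0.367915 rad; initial bearing θ = 4.014257 rad.
Destination latitude: φ₂ = arcsin( sin φ₁ cos δ + cos φ₁ sin δ cos θ ) = arcsin(-0.309928) = -18.05°.
Δλ = atan2( sin θ sin δ cos φ₁ , cos δ − sin φ₁ sin φ₂ ) = atan2(-0.601201, 0.652353) = -0.744615 rad = -42.66°.
λ₂ = -156.78° + -42.66° = -199.44°, normalized to (−180°, 180°] → 160.56°.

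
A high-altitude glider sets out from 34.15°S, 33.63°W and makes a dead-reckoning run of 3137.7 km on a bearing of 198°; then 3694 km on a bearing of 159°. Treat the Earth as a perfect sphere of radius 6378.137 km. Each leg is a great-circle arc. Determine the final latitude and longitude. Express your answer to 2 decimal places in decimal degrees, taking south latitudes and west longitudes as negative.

latitude -78.59°, longitude 46.66°

Apply the spherical direct solution leg by leg, carrying full precision between legs.
Leg 1: from (-34.15°, -33.63°), δ = 3137.7/6378.137 = 0.491946 rad, θ = 198° → φ = -60.06°, λ = -50.64°.
Leg 2: from (-60.06°, -50.64°), δ = 3694/6378.137 = 0.579166 rad, θ = 159° → φ = -78.59°, λ = 46.66°.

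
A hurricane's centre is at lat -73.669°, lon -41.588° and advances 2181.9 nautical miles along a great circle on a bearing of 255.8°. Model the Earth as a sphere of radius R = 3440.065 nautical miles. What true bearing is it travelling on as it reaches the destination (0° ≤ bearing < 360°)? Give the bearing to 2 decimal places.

The arc subtends δ = 2181.9/3440.065 = 0.634261 rad at the centre.
Start latitude φ₁ = -1.285767 rad; initial bearing θ = 4.464552 rad.
Applying the spherical law of cosines for sides, sin φ₂ = sin φ₁ cos δ + cos φ₁ sin δ cos θ = -0.813885, so φ₂ = -54.477°.
Then Δλ = atan2(-0.161535, 0.024463) = -1.420499 rad, from sin θ sin δ cos φ₁ over cos δ − sin φ₁ sin φ₂.
λ₂ = -41.588° + -81.389° = -122.977°.
The forward bearing on arrival equals the back-azimuth from the destination plus 180°.
Back-azimuth from P₂ (-54.48°, -122.98°) to P₁ (-73.67°, -41.59°), with Δλ' = λ₁ − λ₂ = 81.39°: atan2( sin Δλ' cos φ₁ , cos φ₂ sin φ₁ − sin φ₂ cos φ₁ cos Δλ' ) = 152.02°.
Final bearing = (152.02° + 180°) mod 360° = 332.02°.

final bearing 332.02°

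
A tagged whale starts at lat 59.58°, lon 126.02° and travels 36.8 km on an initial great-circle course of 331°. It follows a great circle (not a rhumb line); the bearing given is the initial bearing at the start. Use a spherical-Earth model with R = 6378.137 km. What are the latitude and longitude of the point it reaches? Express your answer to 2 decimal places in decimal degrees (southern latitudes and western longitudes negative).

Central angle δ = d/R = 0.005770 rad.
Start latitude φ₁ = 1.039867 rad; initial bearing θ = 5.777040 rad.
Applying the spherical law of cosines for sides, sin φ₂ = sin φ₁ cos δ + cos φ₁ sin δ cos θ = 0.864878, so φ₂ = 59.87°.
Then Δλ = atan2(-0.001416, 0.254167) = -0.005572 rad, from sin θ sin δ cos φ₁ over cos δ − sin φ₁ sin φ₂.
λ₂ = λ₁ + Δλ = 125.70°.

latitude 59.87°, longitude 125.70°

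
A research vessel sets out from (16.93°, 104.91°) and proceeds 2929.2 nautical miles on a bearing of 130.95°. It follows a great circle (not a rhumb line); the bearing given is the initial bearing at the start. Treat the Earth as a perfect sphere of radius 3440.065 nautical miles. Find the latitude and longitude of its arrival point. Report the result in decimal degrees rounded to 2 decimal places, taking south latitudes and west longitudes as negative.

Angular distance δ = d/R = 2929.2 / 3440.065 = 0.851496 rad.
Converting: φ₁ = 0.295484 rad, θ = 2.285509 rad.
Applying the spherical law of cosines for sides, sin φ₂ = sin φ₁ cos δ + cos φ₁ sin δ cos θ = -0.279806, so φ₂ = -16.25°.
Then Δλ = atan2(0.543549, 0.740339) = 0.633305 rad, from sin θ sin δ cos φ₁ over cos δ − sin φ₁ sin φ₂.
λ₂ = 104.91° + 36.29° = 141.20°.

latitude -16.25°, longitude 141.20°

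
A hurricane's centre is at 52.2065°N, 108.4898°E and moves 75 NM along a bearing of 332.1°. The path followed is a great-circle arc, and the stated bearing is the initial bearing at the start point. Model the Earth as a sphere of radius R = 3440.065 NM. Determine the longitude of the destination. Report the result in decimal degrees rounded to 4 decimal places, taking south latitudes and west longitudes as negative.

longitude 107.5116°

Central angle δ = d/R = 0.021802 rad.
Start latitude φ₁ = 0.911175 rad; initial bearing θ = 5.796238 rad.
Applying the spherical law of cosines for sides, sin φ₂ = sin φ₁ cos δ + cos φ₁ sin δ cos θ = 0.801843, so φ₂ = 53.3065°.
Then Δλ = atan2(-0.006251, 0.366126) = -0.017073 rad, from sin θ sin δ cos φ₁ over cos δ − sin φ₁ sin φ₂.
Hence λ₂ = 108.4898° + -0.9782° = 107.5116°.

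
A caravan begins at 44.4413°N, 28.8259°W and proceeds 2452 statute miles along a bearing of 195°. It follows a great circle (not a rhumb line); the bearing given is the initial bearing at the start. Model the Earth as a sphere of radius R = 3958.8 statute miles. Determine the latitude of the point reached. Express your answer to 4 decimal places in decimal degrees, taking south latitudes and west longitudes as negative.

The arc subtends δ = 2452/3958.8 = 0.619380 rad at the centre.
Start latitude φ₁ = 0.775647 rad; initial bearing θ = 3.403392 rad.
Destination latitude: φ₂ = arcsin( sin φ₁ cos δ + cos φ₁ sin δ cos θ ) = arcsin(0.169755) = 9.7736°.
Δλ = atan2( sin θ sin δ cos φ₁ , cos δ − sin φ₁ sin φ₂ ) = atan2(-0.107275, 0.695380) = -0.153062 rad = -8.7698°.
Hence λ₂ = -28.8259° + -8.7698° = -37.5957°.

latitude 9.7736°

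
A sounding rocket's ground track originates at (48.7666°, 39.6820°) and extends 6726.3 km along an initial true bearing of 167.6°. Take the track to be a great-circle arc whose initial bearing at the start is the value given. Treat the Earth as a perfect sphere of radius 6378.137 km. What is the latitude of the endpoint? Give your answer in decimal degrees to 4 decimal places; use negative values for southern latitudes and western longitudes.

latitude -10.8755°

δ = 6726.3/6378.137 = 1.054587 rad (60.4234°).
Converting: φ₁ = 0.851138 rad, θ = 2.925172 rad.
Destination latitude: φ₂ = arcsin( sin φ₁ cos δ + cos φ₁ sin δ cos θ ) = arcsin(-0.188676) = -10.8755°.
Δλ = atan2( sin θ sin δ cos φ₁ , cos δ − sin φ₁ sin φ₂ ) = atan2(0.123095, 0.635477) = 0.191335 rad = 10.9627°.
Hence λ₂ = 39.6820° + 10.9627° = 50.6447°.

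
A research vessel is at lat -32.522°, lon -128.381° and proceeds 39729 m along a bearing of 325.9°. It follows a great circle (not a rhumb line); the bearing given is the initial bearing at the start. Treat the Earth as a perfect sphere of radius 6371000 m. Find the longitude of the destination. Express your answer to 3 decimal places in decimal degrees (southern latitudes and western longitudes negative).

Central angle δ = d/R = 0.006236 rad.
With φ₁ = -32.522° = -0.567616 rad and θ = 325.9° = 5.688028 rad:
Applying the spherical law of cosines for sides, sin φ₂ = sin φ₁ cos δ + cos φ₁ sin δ cos θ = -0.533259, so φ₂ = -32.226°.
For the longitude increment, Δλ = atan2( sin θ sin δ cos φ₁, cos δ − sin φ₁ sin φ₂ ) = atan2(-0.002948, 0.713288) = -0.237°.
Hence λ₂ = -128.381° + -0.237° = -128.618°.

longitude -128.618°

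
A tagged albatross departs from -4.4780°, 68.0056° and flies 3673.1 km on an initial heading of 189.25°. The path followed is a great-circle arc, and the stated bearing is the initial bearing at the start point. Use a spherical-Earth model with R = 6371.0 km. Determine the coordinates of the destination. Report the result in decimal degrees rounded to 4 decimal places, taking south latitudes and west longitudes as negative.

Angular distance δ = d/R = 3673.1 / 6371 = 0.576534 rad.
Converting: φ₁ = -0.078156 rad, θ = 3.303036 rad.
Destination latitude: φ₂ = arcsin( sin φ₁ cos δ + cos φ₁ sin δ cos θ ) = arcsin(-0.601847) = -37.0023°.
Δλ = atan2( sin θ sin δ cos φ₁ , cos δ − sin φ₁ sin φ₂ ) = atan2(-0.087357, 0.791367) = -0.109942 rad = -6.2992°.
Hence λ₂ = 68.0056° + -6.2992° = 61.7064°.

latitude -37.0023°, longitude 61.7064°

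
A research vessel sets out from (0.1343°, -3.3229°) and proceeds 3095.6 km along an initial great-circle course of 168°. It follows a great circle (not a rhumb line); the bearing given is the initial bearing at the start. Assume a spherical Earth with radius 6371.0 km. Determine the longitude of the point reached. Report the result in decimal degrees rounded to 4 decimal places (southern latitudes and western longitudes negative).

longitude 2.9357°

Angular distance δ = d/R = 3095.6 / 6371 = 0.485889 rad.
With φ₁ = 0.1343° = 0.002344 rad and θ = 168° = 2.932153 rad:
sin φ₂ = sin φ₁ cos δ + cos φ₁ sin δ cos θ = (0.002344)(0.884260) + (0.999997)(0.466995)(-0.978148) = -0.454716
φ₂ = asin(-0.454716) = -0.472053 rad = -27.0467°.
For the longitude increment, Δλ = atan2( sin θ sin δ cos φ₁, cos δ − sin φ₁ sin φ₂ ) = atan2(0.097093, 0.885326) = 6.2586°.
λ₂ = -3.3229° + 6.2586° = 2.9357°.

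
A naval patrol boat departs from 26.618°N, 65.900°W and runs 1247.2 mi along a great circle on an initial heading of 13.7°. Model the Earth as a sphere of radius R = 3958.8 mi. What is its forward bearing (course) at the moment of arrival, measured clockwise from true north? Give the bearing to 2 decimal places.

final bearing 17.13°

The arc subtends δ = 1247.2/3958.8 = 0.315045 rad at the centre.
Start latitude φ₁ = 0.464572 rad; initial bearing θ = 0.239110 rad.
Destination latitude: φ₂ = arcsin( sin φ₁ cos δ + cos φ₁ sin δ cos θ ) = arcsin(0.695125) = 44.037°.
Then Δλ = atan2(0.065609, 0.639338) = 0.102261 rad, from sin θ sin δ cos φ₁ over cos δ − sin φ₁ sin φ₂.
λ₂ = λ₁ + Δλ = -60.041°.
The forward bearing on arrival equals the back-azimuth from the destination plus 180°.
Back-azimuth from P₂ (44.04°, -60.04°) to P₁ (26.62°, -65.90°), with Δλ' = λ₁ − λ₂ = -5.86°: atan2( sin Δλ' cos φ₁ , cos φ₂ sin φ₁ − sin φ₂ cos φ₁ cos Δλ' ) = 197.13°.
Final bearing = (197.13° + 180°) mod 360° = 17.13°.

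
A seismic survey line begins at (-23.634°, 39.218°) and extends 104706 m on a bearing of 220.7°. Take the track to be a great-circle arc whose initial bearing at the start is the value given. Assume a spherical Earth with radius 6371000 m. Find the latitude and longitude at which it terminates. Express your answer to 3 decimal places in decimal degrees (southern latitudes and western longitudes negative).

latitude -24.346°, longitude 38.544°

δ = 104706/6371000 = 0.016435 rad (0.9416°).
With φ₁ = -23.634° = -0.412491 rad and θ = 220.7° = 3.851942 rad:
sin φ₂ = sin φ₁ cos δ + cos φ₁ sin δ cos θ = (-0.400893)(0.999865) + (0.916125)(0.016434)(-0.758134) = -0.412253
φ₂ = asin(-0.412253) = -0.424925 rad = -24.346°.
For the longitude increment, Δλ = atan2( sin θ sin δ cos φ₁, cos δ − sin φ₁ sin φ₂ ) = atan2(-0.009818, 0.834596) = -0.674°.
Hence λ₂ = 39.218° + -0.674° = 38.544°.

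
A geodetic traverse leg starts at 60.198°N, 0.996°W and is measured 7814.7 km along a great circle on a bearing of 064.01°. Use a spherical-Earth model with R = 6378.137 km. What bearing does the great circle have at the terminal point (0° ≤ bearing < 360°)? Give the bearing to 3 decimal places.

Angular distance δ = d/R = 7814.7 / 6378.137 = 1.225232 rad.
Start latitude φ₁ = 1.050653 rad; initial bearing θ = 1.117185 rad.
Applying the spherical law of cosines for sides, sin φ₂ = sin φ₁ cos δ + cos φ₁ sin δ cos θ = 0.498849, so φ₂ = 29.924°.
Δλ = atan2( sin θ sin δ cos φ₁ , cos δ − sin φ₁ sin φ₂ ) = atan2(0.420333, -0.094148) = 1.791144 rad = 102.625°.
λ₂ = λ₁ + Δλ = 101.629°.
The forward bearing on arrival equals the back-azimuth from the destination plus 180°.
Back-azimuth from P₂ (29.924°, 101.629°) to P₁ (60.198°, -0.996°), with Δλ' = λ₁ − λ₂ = -102.625°: atan2( sin Δλ' cos φ₁ , cos φ₂ sin φ₁ − sin φ₂ cos φ₁ cos Δλ' ) = 328.972°.
Final bearing = (328.972° + 180°) mod 360° = 148.972°.

final bearing 148.972°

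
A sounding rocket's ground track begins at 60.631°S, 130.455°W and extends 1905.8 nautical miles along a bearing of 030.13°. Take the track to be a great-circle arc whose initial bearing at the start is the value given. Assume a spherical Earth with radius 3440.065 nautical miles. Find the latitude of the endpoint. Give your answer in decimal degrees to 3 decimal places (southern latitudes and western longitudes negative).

latitude -31.197°

Central angle δ = d/R = 0.554001 rad.
Start latitude φ₁ = -1.058211 rad; initial bearing θ = 0.525868 rad.
sin φ₂ = sin φ₁ cos δ + cos φ₁ sin δ cos θ = (-0.871479)(0.850426) + (0.490432)(0.526094)(0.864889) = -0.517976
φ₂ = asin(-0.517976) = -0.544483 rad = -31.197°.
Δλ = atan2( sin θ sin δ cos φ₁ , cos δ − sin φ₁ sin φ₂ ) = atan2(0.129513, 0.399021) = 0.313850 rad = 17.982°.
λ₂ = λ₁ + Δλ = -112.473°.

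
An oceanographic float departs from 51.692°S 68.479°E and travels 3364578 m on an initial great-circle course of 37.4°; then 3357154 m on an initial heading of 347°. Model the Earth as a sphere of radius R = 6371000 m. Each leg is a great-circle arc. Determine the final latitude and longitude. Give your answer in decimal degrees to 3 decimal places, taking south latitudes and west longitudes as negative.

latitude 4.078°, longitude 81.779°

Apply the spherical direct solution leg by leg, carrying full precision between legs.
Leg 1: from (-51.692°, 68.479°), δ = 3364578/6371000 = 0.528108 rad, θ = 37.4° → φ = -25.445°, λ = 88.291°.
Leg 2: from (-25.445°, 88.291°), δ = 3357154/6371000 = 0.526943 rad, θ = 347° → φ = 4.078°, λ = 81.779°.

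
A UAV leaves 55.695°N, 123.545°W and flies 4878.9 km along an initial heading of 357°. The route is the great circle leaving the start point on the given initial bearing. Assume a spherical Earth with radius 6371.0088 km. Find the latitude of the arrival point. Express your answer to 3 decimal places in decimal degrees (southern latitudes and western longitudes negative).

latitude 80.245°

δ = 4878.9/6371.0088 = 0.765797 rad (43.8769°).
With φ₁ = 55.695° = 0.972061 rad and θ = 357° = 6.230825 rad:
Destination latitude: φ₂ = arcsin( sin φ₁ cos δ + cos φ₁ sin δ cos θ ) = arcsin(0.985542) = 80.245°.
For the longitude increment, Δλ = atan2( sin θ sin δ cos φ₁, cos δ − sin φ₁ sin φ₂ ) = atan2(-0.020444, -0.093276) = -167.637°.
λ₂ = -123.545° + -167.637° = -291.182°, normalized to (−180°, 180°] → 68.818°.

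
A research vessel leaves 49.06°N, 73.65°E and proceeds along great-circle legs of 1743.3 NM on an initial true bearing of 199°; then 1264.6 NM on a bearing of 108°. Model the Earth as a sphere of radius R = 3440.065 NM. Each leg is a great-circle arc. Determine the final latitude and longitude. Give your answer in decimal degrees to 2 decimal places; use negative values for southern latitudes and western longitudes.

latitude 13.42°, longitude 84.47°

Apply the spherical direct solution leg by leg, carrying full precision between legs.
Leg 1: from (49.06°, 73.65°), δ = 1743.3/3440.065 = 0.506764 rad, θ = 199° → φ = 21.08°, λ = 63.90°.
Leg 2: from (21.08°, 63.90°), δ = 1264.6/3440.065 = 0.367609 rad, θ = 108° → φ = 13.42°, λ = 84.47°.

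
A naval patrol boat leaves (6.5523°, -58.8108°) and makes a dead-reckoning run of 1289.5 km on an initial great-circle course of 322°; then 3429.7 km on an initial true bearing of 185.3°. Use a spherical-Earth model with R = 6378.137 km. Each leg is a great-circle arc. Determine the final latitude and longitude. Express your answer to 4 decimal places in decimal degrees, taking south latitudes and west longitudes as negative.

latitude -15.0804°, longitude -68.9939°

Apply the spherical direct solution leg by leg, carrying full precision between legs.
Leg 1: from (6.5523°, -58.8108°), δ = 1289.5/6378.137 = 0.202175 rad, θ = 322° → φ = 15.6039°, λ = -66.1854°.
Leg 2: from (15.6039°, -66.1854°), δ = 3429.7/6378.137 = 0.537728 rad, θ = 185.3° → φ = -15.0804°, λ = -68.9939°.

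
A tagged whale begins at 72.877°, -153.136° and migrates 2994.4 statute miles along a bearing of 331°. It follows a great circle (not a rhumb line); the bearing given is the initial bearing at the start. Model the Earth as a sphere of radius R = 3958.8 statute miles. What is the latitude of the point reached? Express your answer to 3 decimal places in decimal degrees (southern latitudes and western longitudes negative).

latitude 60.669°

Central angle δ = d/R = 0.756391 rad.
Start latitude φ₁ = 1.271944 rad; initial bearing θ = 5.777040 rad.
Applying the spherical law of cosines for sides, sin φ₂ = sin φ₁ cos δ + cos φ₁ sin δ cos θ = 0.871808, so φ₂ = 60.669°.
For the longitude increment, Δλ = atan2( sin θ sin δ cos φ₁, cos δ − sin φ₁ sin φ₂ ) = atan2(-0.097962, -0.105847) = -137.216°.
λ₂ = -153.136° + -137.216° = -290.352°, normalized to (−180°, 180°] → 69.648°.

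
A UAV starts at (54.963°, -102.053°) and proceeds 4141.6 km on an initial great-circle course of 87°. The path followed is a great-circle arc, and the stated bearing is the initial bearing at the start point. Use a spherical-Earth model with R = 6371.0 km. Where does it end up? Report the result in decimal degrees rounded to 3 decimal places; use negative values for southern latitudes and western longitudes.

δ = 4141.6/6371 = 0.650071 rad (37.2463°).
Converting: φ₁ = 0.959285 rad, θ = 1.518436 rad.
Applying the spherical law of cosines for sides, sin φ₂ = sin φ₁ cos δ + cos φ₁ sin δ cos θ = 0.669969, so φ₂ = 42.065°.
For the longitude increment, Δλ = atan2( sin θ sin δ cos φ₁, cos δ − sin φ₁ sin φ₂ ) = atan2(0.346997, 0.247483) = 54.503°.
λ₂ = -102.053° + 54.503° = -47.550°.

latitude 42.065°, longitude -47.550°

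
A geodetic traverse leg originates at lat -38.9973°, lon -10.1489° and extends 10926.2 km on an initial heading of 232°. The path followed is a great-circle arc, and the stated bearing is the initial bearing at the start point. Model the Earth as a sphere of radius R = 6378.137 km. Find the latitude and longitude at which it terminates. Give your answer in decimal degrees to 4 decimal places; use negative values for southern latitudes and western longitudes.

The arc subtends δ = 10926.2/6378.137 = 1.713071 rad at the centre.
With φ₁ = -38.9973° = -0.680631 rad and θ = 232° = 4.049164 rad:
sin φ₂ = sin φ₁ cos δ + cos φ₁ sin δ cos θ = (-0.629284)(-0.141795) + (0.777176)(0.989896)(-0.615661) = -0.384413
φ₂ = asin(-0.384413) = -0.394572 rad = -22.6073°.
Then Δλ = atan2(-0.606235, -0.383700) = -2.135073 rad, from sin θ sin δ cos φ₁ over cos δ − sin φ₁ sin φ₂.
λ₂ = -10.1489° + -122.3307° = -132.4796°.

latitude -22.6073°, longitude -132.4796°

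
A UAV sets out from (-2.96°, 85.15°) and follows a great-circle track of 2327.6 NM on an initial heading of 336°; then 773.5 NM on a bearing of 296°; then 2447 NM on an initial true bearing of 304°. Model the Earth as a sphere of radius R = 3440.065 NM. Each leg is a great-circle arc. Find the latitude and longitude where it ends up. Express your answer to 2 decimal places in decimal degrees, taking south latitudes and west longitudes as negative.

Apply the spherical direct solution leg by leg, carrying full precision between legs.
Leg 1: from (-2.96°, 85.15°), δ = 2327.6/3440.065 = 0.676615 rad, θ = 336° → φ = 32.07°, λ = 67.66°.
Leg 2: from (32.07°, 67.66°), δ = 773.5/3440.065 = 0.224850 rad, θ = 296° → φ = 36.90°, λ = 53.15°.
Leg 3: from (36.90°, 53.15°), δ = 2447/3440.065 = 0.711324 rad, θ = 304° → φ = 48.31°, λ = -1.32°.

latitude 48.31°, longitude -1.32°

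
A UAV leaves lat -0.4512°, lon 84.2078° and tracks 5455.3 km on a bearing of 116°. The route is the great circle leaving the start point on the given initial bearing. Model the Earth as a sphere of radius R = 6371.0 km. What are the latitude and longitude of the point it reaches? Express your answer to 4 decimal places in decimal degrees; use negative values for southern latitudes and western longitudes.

Central angle δ = d/R = 0.856271 rad.
With φ₁ = -0.4512° = -0.007875 rad and θ = 116° = 2.024582 rad:
Destination latitude: φ₂ = arcsin( sin φ₁ cos δ + cos φ₁ sin δ cos θ ) = arcsin(-0.336297) = -19.6514°.
Then Δλ = atan2(0.678932, 0.652611) = 0.805163 rad, from sin θ sin δ cos φ₁ over cos δ − sin φ₁ sin φ₂.
Hence λ₂ = 84.2078° + 46.1324° = 130.3402°.

latitude -19.6514°, longitude 130.3402°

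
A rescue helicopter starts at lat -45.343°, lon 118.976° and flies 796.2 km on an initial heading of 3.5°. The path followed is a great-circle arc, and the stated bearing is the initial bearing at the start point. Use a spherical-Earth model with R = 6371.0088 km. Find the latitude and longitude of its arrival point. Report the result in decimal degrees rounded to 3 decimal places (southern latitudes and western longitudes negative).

Central angle δ = d/R = 0.124972 rad.
With φ₁ = -45.343° = -0.791385 rad and θ = 3.5° = 0.061087 rad:
Destination latitude: φ₂ = arcsin( sin φ₁ cos δ + cos φ₁ sin δ cos θ ) = arcsin(-0.618333) = -38.195°.
For the longitude increment, Δλ = atan2( sin θ sin δ cos φ₁, cos δ − sin φ₁ sin φ₂ ) = atan2(0.005348, 0.552364) = 0.555°.
λ₂ = λ₁ + Δλ = 119.531°.

latitude -38.195°, longitude 119.531°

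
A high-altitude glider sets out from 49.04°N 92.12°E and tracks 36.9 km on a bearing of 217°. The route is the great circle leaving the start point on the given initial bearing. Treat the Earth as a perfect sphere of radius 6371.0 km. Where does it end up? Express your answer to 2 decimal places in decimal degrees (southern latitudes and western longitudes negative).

The arc subtends δ = 36.9/6371 = 0.005792 rad at the centre.
Converting: φ₁ = 0.855909 rad, θ = 3.787364 rad.
Destination latitude: φ₂ = arcsin( sin φ₁ cos δ + cos φ₁ sin δ cos θ ) = arcsin(0.752123) = 48.77°.
Δλ = atan2( sin θ sin δ cos φ₁ , cos δ − sin φ₁ sin φ₂ ) = atan2(-0.002285, 0.432005) = -0.005289 rad = -0.30°.
Hence λ₂ = 92.12° + -0.30° = 91.82°.

latitude 48.77°, longitude 91.82°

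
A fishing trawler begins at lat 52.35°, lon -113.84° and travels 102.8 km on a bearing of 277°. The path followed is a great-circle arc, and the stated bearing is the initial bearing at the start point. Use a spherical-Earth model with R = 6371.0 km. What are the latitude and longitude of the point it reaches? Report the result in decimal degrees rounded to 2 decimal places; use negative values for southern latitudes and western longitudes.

latitude 52.45°, longitude -115.35°

The arc subtends δ = 102.8/6371 = 0.016136 rad at the centre.
With φ₁ = 52.35° = 0.913680 rad and θ = 277° = 4.834562 rad:
Applying the spherical law of cosines for sides, sin φ₂ = sin φ₁ cos δ + cos φ₁ sin δ cos θ = 0.792855, so φ₂ = 52.45°.
Then Δλ = atan2(-0.009782, 0.372121) = -0.026282 rad, from sin θ sin δ cos φ₁ over cos δ − sin φ₁ sin φ₂.
λ₂ = λ₁ + Δλ = -115.35°.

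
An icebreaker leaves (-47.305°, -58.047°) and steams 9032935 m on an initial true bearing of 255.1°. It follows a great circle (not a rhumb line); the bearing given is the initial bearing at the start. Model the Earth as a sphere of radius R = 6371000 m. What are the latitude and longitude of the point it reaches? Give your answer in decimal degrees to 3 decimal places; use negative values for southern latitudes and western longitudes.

latitude -16.518°, longitude -153.041°

The arc subtends δ = 9032935/6371000 = 1.417821 rad at the centre.
With φ₁ = -47.305° = -0.825628 rad and θ = 255.1° = 4.452335 rad:
Destination latitude: φ₂ = arcsin( sin φ₁ cos δ + cos φ₁ sin δ cos θ ) = arcsin(-0.284320) = -16.518°.
For the longitude increment, Δλ = atan2( sin θ sin δ cos φ₁, cos δ − sin φ₁ sin φ₂ ) = atan2(-0.647643, -0.056588) = -94.994°.
λ₂ = -58.047° + -94.994° = -153.041°.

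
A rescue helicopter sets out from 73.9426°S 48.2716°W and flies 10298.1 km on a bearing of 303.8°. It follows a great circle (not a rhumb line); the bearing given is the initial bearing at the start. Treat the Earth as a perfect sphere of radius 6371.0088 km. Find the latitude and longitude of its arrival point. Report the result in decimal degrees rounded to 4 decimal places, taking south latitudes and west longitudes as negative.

latitude 11.3920°, longitude -106.1373°

Central angle δ = d/R = 1.616400 rad.
Converting: φ₁ = -1.290542 rad, θ = 5.302310 rad.
Destination latitude: φ₂ = arcsin( sin φ₁ cos δ + cos φ₁ sin δ cos θ ) = arcsin(0.197521) = 11.3920°.
Then Δλ = atan2(-0.229612, 0.144227) = -1.009947 rad, from sin θ sin δ cos φ₁ over cos δ − sin φ₁ sin φ₂.
λ₂ = λ₁ + Δλ = -106.1373°.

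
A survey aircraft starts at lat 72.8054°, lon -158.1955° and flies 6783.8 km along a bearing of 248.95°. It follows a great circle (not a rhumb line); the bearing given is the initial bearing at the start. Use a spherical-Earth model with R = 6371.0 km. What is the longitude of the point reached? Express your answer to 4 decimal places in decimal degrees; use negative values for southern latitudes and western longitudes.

longitude 140.3147°

The arc subtends δ = 6783.8/6371 = 1.064794 rad at the centre.
With φ₁ = 72.8054° = 1.270694 rad and θ = 248.95° = 4.344997 rad:
Applying the spherical law of cosines for sides, sin φ₂ = sin φ₁ cos δ + cos φ₁ sin δ cos θ = 0.370147, so φ₂ = 21.7247°.
Then Δλ = atan2(-0.241318, 0.131081) = -1.073200 rad, from sin θ sin δ cos φ₁ over cos δ − sin φ₁ sin φ₂.
λ₂ = -158.1955° + -61.4898° = -219.6853°, normalized to (−180°, 180°] → 140.3147°.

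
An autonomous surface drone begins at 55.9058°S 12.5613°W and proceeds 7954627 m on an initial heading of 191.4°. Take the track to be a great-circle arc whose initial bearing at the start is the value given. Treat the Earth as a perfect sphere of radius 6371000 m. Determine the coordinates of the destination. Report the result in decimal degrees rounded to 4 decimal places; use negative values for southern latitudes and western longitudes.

latitude -51.5788°, longitude -175.0019°

The arc subtends δ = 7954627/6371000 = 1.248568 rad at the centre.
With φ₁ = -55.9058° = -0.975740 rad and θ = 191.4° = 3.340560 rad:
Destination latitude: φ₂ = arcsin( sin φ₁ cos δ + cos φ₁ sin δ cos θ ) = arcsin(-0.783464) = -51.5788°.
Δλ = atan2( sin θ sin δ cos φ₁ , cos δ − sin φ₁ sin φ₂ ) = atan2(-0.105095, -0.332119) = -2.835123 rad = -162.4406°.
Hence λ₂ = -12.5613° + -162.4406° = -175.0019°.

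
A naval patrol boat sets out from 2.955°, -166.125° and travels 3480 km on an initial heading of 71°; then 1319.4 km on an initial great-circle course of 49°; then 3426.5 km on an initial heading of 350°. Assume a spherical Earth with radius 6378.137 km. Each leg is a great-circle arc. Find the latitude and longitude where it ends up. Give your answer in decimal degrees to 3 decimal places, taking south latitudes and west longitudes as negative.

Apply the spherical direct solution leg by leg, carrying full precision between legs.
Leg 1: from (2.955°, -166.125°), δ = 3480/6378.137 = 0.545614 rad, θ = 71° → φ = 12.286°, λ = -135.981°.
Leg 2: from (12.286°, -135.981°), δ = 1319.4/6378.137 = 0.206863 rad, θ = 49° → φ = 19.872°, λ = -126.494°.
Leg 3: from (19.872°, -126.494°), δ = 3426.5/6378.137 = 0.537226 rad, θ = 350° → φ = 49.997°, λ = -134.440°.

latitude 49.997°, longitude -134.440°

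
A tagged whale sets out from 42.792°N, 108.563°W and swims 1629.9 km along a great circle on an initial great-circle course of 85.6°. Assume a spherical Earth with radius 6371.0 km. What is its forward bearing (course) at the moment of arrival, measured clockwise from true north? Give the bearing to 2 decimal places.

final bearing 99.12°

The arc subtends δ = 1629.9/6371 = 0.255831 rad at the centre.
Converting: φ₁ = 0.746861 rad, θ = 1.494002 rad.
sin φ₂ = sin φ₁ cos δ + cos φ₁ sin δ cos θ = (0.679339)(0.967453) + (0.733825)(0.253050)(0.076719) = 0.671475
φ₂ = asin(0.671475) = 0.736197 rad = 42.181°.
Then Δλ = atan2(0.185147, 0.511294) = 0.347426 rad, from sin θ sin δ cos φ₁ over cos δ − sin φ₁ sin φ₂.
λ₂ = -108.563° + 19.906° = -88.657°.
The forward bearing on arrival equals the back-azimuth from the destination plus 180°.
Back-azimuth from P₂ (42.18°, -88.66°) to P₁ (42.79°, -108.56°), with Δλ' = λ₁ − λ₂ = -19.91°: atan2( sin Δλ' cos φ₁ , cos φ₂ sin φ₁ − sin φ₂ cos φ₁ cos Δλ' ) = 279.12°.
Final bearing = (279.12° + 180°) mod 360° = 99.12°.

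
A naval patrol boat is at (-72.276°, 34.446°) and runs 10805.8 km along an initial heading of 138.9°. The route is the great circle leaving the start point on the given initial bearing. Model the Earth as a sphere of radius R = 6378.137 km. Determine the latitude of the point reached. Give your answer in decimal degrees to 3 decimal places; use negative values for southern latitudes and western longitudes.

latitude -6.340°

δ = 10805.8/6378.137 = 1.694194 rad (97.0702°).
With φ₁ = -72.276° = -1.261454 rad and θ = 138.9° = 2.424262 rad:
Destination latitude: φ₂ = arcsin( sin φ₁ cos δ + cos φ₁ sin δ cos θ ) = arcsin(-0.110422) = -6.340°.
For the longitude increment, Δλ = atan2( sin θ sin δ cos φ₁, cos δ − sin φ₁ sin φ₂ ) = atan2(0.198604, -0.228266) = 138.975°.
Hence λ₂ = 34.446° + 138.975° = 173.421°.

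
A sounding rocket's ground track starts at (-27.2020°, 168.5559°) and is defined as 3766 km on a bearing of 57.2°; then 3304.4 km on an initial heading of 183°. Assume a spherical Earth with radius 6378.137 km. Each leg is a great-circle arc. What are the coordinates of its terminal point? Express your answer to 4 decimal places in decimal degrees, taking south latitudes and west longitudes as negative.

Apply the spherical direct solution leg by leg, carrying full precision between legs.
Leg 1: from (-27.2020°, 168.5559°), δ = 3766/6378.137 = 0.590455 rad, θ = 57.2° → φ = -6.4016°, λ = -163.3506°.
Leg 2: from (-6.4016°, -163.3506°), δ = 3304.4/6378.137 = 0.518082 rad, θ = 183° → φ = -36.0378°, λ = -165.1873°.

latitude -36.0378°, longitude -165.1873°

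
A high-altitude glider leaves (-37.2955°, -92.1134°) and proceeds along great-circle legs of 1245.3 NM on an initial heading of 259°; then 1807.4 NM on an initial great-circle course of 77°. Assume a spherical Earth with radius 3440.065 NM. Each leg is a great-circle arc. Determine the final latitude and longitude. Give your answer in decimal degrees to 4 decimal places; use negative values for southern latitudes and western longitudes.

Apply the spherical direct solution leg by leg, carrying full precision between legs.
Leg 1: from (-37.2955°, -92.1134°), δ = 1245.3/3440.065 = 0.361999 rad, θ = 259° → φ = -38.3463°, λ = -118.4255°.
Leg 2: from (-38.3463°, -118.4255°), δ = 1807.4/3440.065 = 0.525397 rad, θ = 77° → φ = -26.6313°, λ = -85.2844°.

latitude -26.6313°, longitude -85.2844°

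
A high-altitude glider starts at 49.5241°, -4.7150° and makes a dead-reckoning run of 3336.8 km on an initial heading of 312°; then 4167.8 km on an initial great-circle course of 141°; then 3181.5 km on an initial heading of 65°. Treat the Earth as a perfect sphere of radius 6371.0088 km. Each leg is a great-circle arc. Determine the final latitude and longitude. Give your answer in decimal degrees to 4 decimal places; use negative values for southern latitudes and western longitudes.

Apply the spherical direct solution leg by leg, carrying full precision between legs.
Leg 1: from (49.5241°, -4.7150°), δ = 3336.8/6371.0088 = 0.523748 rad, θ = 312° → φ = 61.1567°, λ = -55.1077°.
Leg 2: from (61.1567°, -55.1077°), δ = 4167.8/6371.0088 = 0.654182 rad, θ = 141° → φ = 27.8375°, λ = -29.4455°.
Leg 3: from (27.8375°, -29.4455°), δ = 3181.5/6371.0088 = 0.499371 rad, θ = 65° → φ = 36.0791°, λ = 3.0343°.

latitude 36.0791°, longitude 3.0343°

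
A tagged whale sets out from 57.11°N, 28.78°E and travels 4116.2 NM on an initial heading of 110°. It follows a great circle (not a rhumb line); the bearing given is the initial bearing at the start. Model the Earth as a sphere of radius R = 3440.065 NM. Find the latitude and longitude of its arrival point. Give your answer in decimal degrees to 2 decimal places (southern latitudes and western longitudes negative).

Central angle δ = d/R = 1.196547 rad.
Converting: φ₁ = 0.996758 rad, θ = 1.919862 rad.
Applying the spherical law of cosines for sides, sin φ₂ = sin φ₁ cos δ + cos φ₁ sin δ cos θ = 0.134107, so φ₂ = 7.71°.
For the longitude increment, Δλ = atan2( sin θ sin δ cos φ₁, cos δ − sin φ₁ sin φ₂ ) = atan2(0.474959, 0.252962) = 61.96°.
λ₂ = λ₁ + Δλ = 90.74°.

latitude 7.71°, longitude 90.74°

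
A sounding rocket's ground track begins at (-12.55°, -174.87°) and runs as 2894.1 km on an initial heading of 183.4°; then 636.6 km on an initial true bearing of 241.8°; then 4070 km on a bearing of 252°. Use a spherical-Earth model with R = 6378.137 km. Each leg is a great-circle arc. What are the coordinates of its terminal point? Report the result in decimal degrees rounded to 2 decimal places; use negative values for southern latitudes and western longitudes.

Apply the spherical direct solution leg by leg, carrying full precision between legs.
Leg 1: from (-12.55°, -174.87°), δ = 2894.1/6378.137 = 0.453753 rad, θ = 183.4° → φ = -38.49°, λ = -176.77°.
Leg 2: from (-38.49°, -176.77°), δ = 636.6/6378.137 = 0.099810 rad, θ = 241.8° → φ = -41.01°, λ = 176.54°.
Leg 3: from (-41.01°, 176.54°), δ = 4070/6378.137 = 0.638117 rad, θ = 252° → φ = -41.76°, λ = 127.13°.

latitude -41.76°, longitude 127.13°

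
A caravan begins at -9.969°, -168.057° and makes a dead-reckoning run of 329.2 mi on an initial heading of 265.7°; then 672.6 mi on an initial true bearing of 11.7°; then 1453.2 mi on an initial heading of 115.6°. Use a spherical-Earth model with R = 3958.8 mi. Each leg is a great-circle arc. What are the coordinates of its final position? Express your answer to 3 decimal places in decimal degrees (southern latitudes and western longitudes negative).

Apply the spherical direct solution leg by leg, carrying full precision between legs.
Leg 1: from (-9.969°, -168.057°), δ = 329.2/3958.8 = 0.083157 rad, θ = 265.7° → φ = -10.291°, λ = -172.886°.
Leg 2: from (-10.291°, -172.886°), δ = 672.6/3958.8 = 0.169900 rad, θ = 11.7° → φ = -0.755°, λ = -170.921°.
Leg 3: from (-0.755°, -170.921°), δ = 1453.2/3958.8 = 0.367081 rad, θ = 115.6° → φ = -9.634°, λ = -151.756°.

latitude -9.634°, longitude -151.756°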